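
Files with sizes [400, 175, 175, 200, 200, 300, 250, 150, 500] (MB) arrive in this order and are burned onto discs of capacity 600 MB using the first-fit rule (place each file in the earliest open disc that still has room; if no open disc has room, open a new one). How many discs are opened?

5

  400 → disc 1 (new)  [load 400/600]
  175 → disc 1  [load 575/600]
  175 → disc 2 (new)  [load 175/600]
  200 → disc 2  [load 375/600]
  200 → disc 2  [load 575/600]
  300 → disc 3 (new)  [load 300/600]
  250 → disc 3  [load 550/600]
  150 → disc 4 (new)  [load 150/600]
  500 → disc 5 (new)  [load 500/600]
5 discs opened.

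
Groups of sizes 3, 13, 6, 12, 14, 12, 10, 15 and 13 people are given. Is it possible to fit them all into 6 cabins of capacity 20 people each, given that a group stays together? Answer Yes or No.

No

Total = 98 people; ⌈98/20⌉ = 5.
6 groups each exceed half the capacity and cannot share a cabin, forcing at least 6 cabins.
The bound of 6 does not rule out 6, but exhaustive search shows no assignment into 6 cabins of capacity 20 people exists — the minimum is 7.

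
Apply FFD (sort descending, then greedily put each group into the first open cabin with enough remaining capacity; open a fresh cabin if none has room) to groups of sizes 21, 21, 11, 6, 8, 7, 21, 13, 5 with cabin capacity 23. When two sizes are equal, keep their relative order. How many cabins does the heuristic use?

6

Sorted descending: 21, 21, 21, 13, 11, 8, 7, 6, 5.
  21 → cabin 1 (new)  [load 21/23]
  21 → cabin 2 (new)  [load 21/23]
  21 → cabin 3 (new)  [load 21/23]
  13 → cabin 4 (new)  [load 13/23]
  11 → cabin 5 (new)  [load 11/23]
  8 → cabin 4  [load 21/23]
  7 → cabin 5  [load 18/23]
  6 → cabin 6 (new)  [load 6/23]
  5 → cabin 5  [load 23/23]
6 cabins opened.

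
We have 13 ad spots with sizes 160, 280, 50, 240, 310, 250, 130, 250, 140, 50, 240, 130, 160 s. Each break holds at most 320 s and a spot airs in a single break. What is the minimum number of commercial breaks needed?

Total = 310 + 280 + 250 + 250 + 240 + 240 + 160 + 160 + 140 + 130 + 130 + 50 + 50 = 2390 s.
Lower bound: ⌈2390/320⌉ = 8 commercial breaks.
A packing using 9 commercial breaks:
  break 1: 310 = 310
  break 2: 280 = 280
  break 3: 250 + 50 = 300
  break 4: 250 + 50 = 300
  break 5: 240 = 240
  break 6: 240 = 240
  break 7: 160 + 160 = 320
  break 8: 140 + 130 = 270
  break 9: 130 = 130
No arrangement into 8 commercial breaks stays within capacity, so 9 is optimal.

9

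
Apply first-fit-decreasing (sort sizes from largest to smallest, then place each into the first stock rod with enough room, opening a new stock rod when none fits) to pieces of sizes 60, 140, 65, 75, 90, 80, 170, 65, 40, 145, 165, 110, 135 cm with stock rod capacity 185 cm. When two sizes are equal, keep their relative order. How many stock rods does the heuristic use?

9

Sorted descending: 170, 165, 145, 140, 135, 110, 90, 80, 75, 65, 65, 60, 40.
  170 → stock rod 1 (new)  [load 170/185]
  165 → stock rod 2 (new)  [load 165/185]
  145 → stock rod 3 (new)  [load 145/185]
  140 → stock rod 4 (new)  [load 140/185]
  135 → stock rod 5 (new)  [load 135/185]
  110 → stock rod 6 (new)  [load 110/185]
  90 → stock rod 7 (new)  [load 90/185]
  80 → stock rod 7  [load 170/185]
  75 → stock rod 6  [load 185/185]
  65 → stock rod 8 (new)  [load 65/185]
  65 → stock rod 8  [load 130/185]
  60 → stock rod 9 (new)  [load 60/185]
  40 → stock rod 3  [load 185/185]
9 stock rods opened.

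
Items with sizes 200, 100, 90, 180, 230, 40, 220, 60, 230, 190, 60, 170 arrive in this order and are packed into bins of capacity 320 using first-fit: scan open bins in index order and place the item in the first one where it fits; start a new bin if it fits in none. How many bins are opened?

  200 → bin 1 (new)  [load 200/320]
  100 → bin 1  [load 300/320]
  90 → bin 2 (new)  [load 90/320]
  180 → bin 2  [load 270/320]
  230 → bin 3 (new)  [load 230/320]
  40 → bin 2  [load 310/320]
  220 → bin 4 (new)  [load 220/320]
  60 → bin 3  [load 290/320]
  230 → bin 5 (new)  [load 230/320]
  190 → bin 6 (new)  [load 190/320]
  60 → bin 4  [load 280/320]
  170 → bin 7 (new)  [load 170/320]
7 bins opened.

7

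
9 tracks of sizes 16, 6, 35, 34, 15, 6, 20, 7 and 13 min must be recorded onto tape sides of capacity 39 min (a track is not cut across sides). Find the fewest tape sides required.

Total = 35 + 34 + 20 + 16 + 15 + 13 + 7 + 6 + 6 = 152 min.
Lower bound: ⌈152/39⌉ = 4 tape sides.
A packing using 5 tape sides:
  side 1: 35 = 35
  side 2: 34 = 34
  side 3: 20 + 16 = 36
  side 4: 15 + 13 + 7 = 35
  side 5: 6 + 6 = 12
No arrangement into 4 tape sides stays within capacity, so 5 is optimal.

5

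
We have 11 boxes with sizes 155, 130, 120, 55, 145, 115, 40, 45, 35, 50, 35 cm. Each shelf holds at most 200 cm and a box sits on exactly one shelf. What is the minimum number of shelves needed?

5

Total = 155 + 145 + 130 + 120 + 115 + 55 + 50 + 45 + 40 + 35 + 35 = 925 cm.
Lower bound: ⌈925/200⌉ = 5 shelves.
A packing using 5 shelves:
  shelf 1: 155 + 45 = 200
  shelf 2: 145 + 55 = 200
  shelf 3: 130 + 50 = 180
  shelf 4: 120 + 40 + 35 = 195
  shelf 5: 115 + 35 = 150
This matches the lower bound, so 5 is optimal.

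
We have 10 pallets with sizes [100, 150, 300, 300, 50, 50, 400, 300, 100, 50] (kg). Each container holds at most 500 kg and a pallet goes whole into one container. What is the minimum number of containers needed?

Total = 400 + 300 + 300 + 300 + 150 + 100 + 100 + 50 + 50 + 50 = 1800 kg.
Lower bound: ⌈1800/500⌉ = 4 containers.
A packing using 4 containers:
  container 1: 400 + 100 = 500
  container 2: 300 + 150 + 50 = 500
  container 3: 300 + 100 + 50 + 50 = 500
  container 4: 300 = 300
This matches the lower bound, so 4 is optimal.

4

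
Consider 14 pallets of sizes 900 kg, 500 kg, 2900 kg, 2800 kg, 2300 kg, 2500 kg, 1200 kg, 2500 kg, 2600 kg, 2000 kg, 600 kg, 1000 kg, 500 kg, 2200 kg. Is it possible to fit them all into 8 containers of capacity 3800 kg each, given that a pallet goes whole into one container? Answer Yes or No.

Yes

A valid assignment using 8 containers:
  container 1: 2900 + 900 = 3800
  container 2: 2800 + 1000 = 3800
  container 3: 2600 + 1200 = 3800
  container 4: 2500 + 600 + 500 = 3600
  container 5: 2500 + 500 = 3000
  container 6: 2300 = 2300
  container 7: 2200 = 2200
  container 8: 2000 = 2000
Every load is within 3800 kg, so 8 containers suffice.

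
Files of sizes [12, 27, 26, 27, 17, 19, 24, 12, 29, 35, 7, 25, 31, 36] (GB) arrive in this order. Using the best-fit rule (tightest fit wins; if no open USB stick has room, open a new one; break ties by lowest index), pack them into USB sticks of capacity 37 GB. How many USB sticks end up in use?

11

  12 → USB stick 1 (new)  [load 12/37]
  27 → USB stick 2 (new)  [load 27/37]
  26 → USB stick 3 (new)  [load 26/37]
  27 → USB stick 4 (new)  [load 27/37]
  17 → USB stick 1  [load 29/37]
  19 → USB stick 5 (new)  [load 19/37]
  24 → USB stick 6 (new)  [load 24/37]
  12 → USB stick 6  [load 36/37]
  29 → USB stick 7 (new)  [load 29/37]
  35 → USB stick 8 (new)  [load 35/37]
  7 → USB stick 1  [load 36/37]
  25 → USB stick 9 (new)  [load 25/37]
  31 → USB stick 10 (new)  [load 31/37]
  36 → USB stick 11 (new)  [load 36/37]
11 USB sticks opened.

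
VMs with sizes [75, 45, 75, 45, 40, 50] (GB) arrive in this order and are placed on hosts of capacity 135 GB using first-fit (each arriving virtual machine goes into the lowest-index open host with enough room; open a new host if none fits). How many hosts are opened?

3

  75 → host 1 (new)  [load 75/135]
  45 → host 1  [load 120/135]
  75 → host 2 (new)  [load 75/135]
  45 → host 2  [load 120/135]
  40 → host 3 (new)  [load 40/135]
  50 → host 3  [load 90/135]
3 hosts opened.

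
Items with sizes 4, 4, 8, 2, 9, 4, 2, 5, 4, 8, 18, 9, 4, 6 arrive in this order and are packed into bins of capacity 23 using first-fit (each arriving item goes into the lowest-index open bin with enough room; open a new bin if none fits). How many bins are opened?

5

  4 → bin 1 (new)  [load 4/23]
  4 → bin 1  [load 8/23]
  8 → bin 1  [load 16/23]
  2 → bin 1  [load 18/23]
  9 → bin 2 (new)  [load 9/23]
  4 → bin 1  [load 22/23]
  2 → bin 2  [load 11/23]
  5 → bin 2  [load 16/23]
  4 → bin 2  [load 20/23]
  8 → bin 3 (new)  [load 8/23]
  18 → bin 4 (new)  [load 18/23]
  9 → bin 3  [load 17/23]
  4 → bin 3  [load 21/23]
  6 → bin 5 (new)  [load 6/23]
5 bins opened.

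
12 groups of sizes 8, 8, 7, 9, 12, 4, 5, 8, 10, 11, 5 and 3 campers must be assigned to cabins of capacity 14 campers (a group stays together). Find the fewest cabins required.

8

Total = 12 + 11 + 10 + 9 + 8 + 8 + 8 + 7 + 5 + 5 + 4 + 3 = 90 campers.
Lower bound: ⌈90/14⌉ = 7 cabins.
A packing using 8 cabins:
  cabin 1: 12 = 12
  cabin 2: 11 + 3 = 14
  cabin 3: 10 + 4 = 14
  cabin 4: 9 + 5 = 14
  cabin 5: 8 + 5 = 13
  cabin 6: 8 = 8
  cabin 7: 8 = 8
  cabin 8: 7 = 7
No arrangement into 7 cabins stays within capacity, so 8 is optimal.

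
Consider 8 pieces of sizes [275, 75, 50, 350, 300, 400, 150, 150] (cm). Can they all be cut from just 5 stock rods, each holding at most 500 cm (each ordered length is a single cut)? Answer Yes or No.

A valid assignment using 4 stock rods:
  stock rod 1: 400 + 75 = 475
  stock rod 2: 350 + 150 = 500
  stock rod 3: 300 + 150 + 50 = 500
  stock rod 4: 275 = 275
That uses only 4 ≤ 5, so 5 stock rods are enough.

Yes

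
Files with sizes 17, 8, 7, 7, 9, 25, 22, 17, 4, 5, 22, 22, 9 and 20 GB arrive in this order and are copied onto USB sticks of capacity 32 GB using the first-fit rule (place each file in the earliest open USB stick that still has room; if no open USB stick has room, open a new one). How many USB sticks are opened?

8

  17 → USB stick 1 (new)  [load 17/32]
  8 → USB stick 1  [load 25/32]
  7 → USB stick 1  [load 32/32]
  7 → USB stick 2 (new)  [load 7/32]
  9 → USB stick 2  [load 16/32]
  25 → USB stick 3 (new)  [load 25/32]
  22 → USB stick 4 (new)  [load 22/32]
  17 → USB stick 5 (new)  [load 17/32]
  4 → USB stick 2  [load 20/32]
  5 → USB stick 2  [load 25/32]
  22 → USB stick 6 (new)  [load 22/32]
  22 → USB stick 7 (new)  [load 22/32]
  9 → USB stick 4  [load 31/32]
  20 → USB stick 8 (new)  [load 20/32]
8 USB sticks opened.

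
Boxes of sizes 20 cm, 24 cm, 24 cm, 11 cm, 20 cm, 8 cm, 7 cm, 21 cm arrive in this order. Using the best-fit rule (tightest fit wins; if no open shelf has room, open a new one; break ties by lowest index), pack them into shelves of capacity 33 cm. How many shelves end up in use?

5

  20 → shelf 1 (new)  [load 20/33]
  24 → shelf 2 (new)  [load 24/33]
  24 → shelf 3 (new)  [load 24/33]
  11 → shelf 1  [load 31/33]
  20 → shelf 4 (new)  [load 20/33]
  8 → shelf 2  [load 32/33]
  7 → shelf 3  [load 31/33]
  21 → shelf 5 (new)  [load 21/33]
5 shelves opened.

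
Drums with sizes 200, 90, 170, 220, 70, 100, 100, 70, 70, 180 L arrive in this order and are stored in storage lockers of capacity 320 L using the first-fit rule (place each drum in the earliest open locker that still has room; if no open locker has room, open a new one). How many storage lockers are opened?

  200 → locker 1 (new)  [load 200/320]
  90 → locker 1  [load 290/320]
  170 → locker 2 (new)  [load 170/320]
  220 → locker 3 (new)  [load 220/320]
  70 → locker 2  [load 240/320]
  100 → locker 3  [load 320/320]
  100 → locker 4 (new)  [load 100/320]
  70 → locker 2  [load 310/320]
  70 → locker 4  [load 170/320]
  180 → locker 5 (new)  [load 180/320]
5 storage lockers opened.

5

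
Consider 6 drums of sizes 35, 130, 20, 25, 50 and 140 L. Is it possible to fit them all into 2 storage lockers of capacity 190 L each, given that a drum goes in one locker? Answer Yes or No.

No

Total = 400 L; ⌈400/190⌉ = 3.
At least 3 storage lockers are required, but only 2 are allowed.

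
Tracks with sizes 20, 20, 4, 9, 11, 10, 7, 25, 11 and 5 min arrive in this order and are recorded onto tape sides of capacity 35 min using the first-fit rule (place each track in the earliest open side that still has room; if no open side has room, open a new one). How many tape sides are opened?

4

  20 → side 1 (new)  [load 20/35]
  20 → side 2 (new)  [load 20/35]
  4 → side 1  [load 24/35]
  9 → side 1  [load 33/35]
  11 → side 2  [load 31/35]
  10 → side 3 (new)  [load 10/35]
  7 → side 3  [load 17/35]
  25 → side 4 (new)  [load 25/35]
  11 → side 3  [load 28/35]
  5 → side 3  [load 33/35]
4 tape sides opened.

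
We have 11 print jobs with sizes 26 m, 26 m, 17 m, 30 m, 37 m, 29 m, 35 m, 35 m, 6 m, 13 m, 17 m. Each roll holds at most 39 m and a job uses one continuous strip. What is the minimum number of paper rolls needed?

8

Total = 37 + 35 + 35 + 30 + 29 + 26 + 26 + 17 + 17 + 13 + 6 = 271 m.
Lower bound: ⌈271/39⌉ = 7 paper rolls.
A packing using 8 paper rolls:
  roll 1: 37 = 37
  roll 2: 35 = 35
  roll 3: 35 = 35
  roll 4: 30 + 6 = 36
  roll 5: 29 = 29
  roll 6: 26 + 13 = 39
  roll 7: 26 = 26
  roll 8: 17 + 17 = 34
No arrangement into 7 paper rolls stays within capacity, so 8 is optimal.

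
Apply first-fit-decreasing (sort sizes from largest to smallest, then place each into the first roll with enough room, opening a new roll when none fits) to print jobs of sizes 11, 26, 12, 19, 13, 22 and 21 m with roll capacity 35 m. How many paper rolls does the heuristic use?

Sorted descending: 26, 22, 21, 19, 13, 12, 11.
  26 → roll 1 (new)  [load 26/35]
  22 → roll 2 (new)  [load 22/35]
  21 → roll 3 (new)  [load 21/35]
  19 → roll 4 (new)  [load 19/35]
  13 → roll 2  [load 35/35]
  12 → roll 3  [load 33/35]
  11 → roll 4  [load 30/35]
4 paper rolls opened.

4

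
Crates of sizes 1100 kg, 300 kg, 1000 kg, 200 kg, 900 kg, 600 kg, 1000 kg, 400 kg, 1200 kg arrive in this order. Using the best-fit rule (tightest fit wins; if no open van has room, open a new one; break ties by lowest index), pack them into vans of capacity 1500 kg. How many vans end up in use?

  1100 → van 1 (new)  [load 1100/1500]
  300 → van 1  [load 1400/1500]
  1000 → van 2 (new)  [load 1000/1500]
  200 → van 2  [load 1200/1500]
  900 → van 3 (new)  [load 900/1500]
  600 → van 3  [load 1500/1500]
  1000 → van 4 (new)  [load 1000/1500]
  400 → van 4  [load 1400/1500]
  1200 → van 5 (new)  [load 1200/1500]
5 vans opened.

5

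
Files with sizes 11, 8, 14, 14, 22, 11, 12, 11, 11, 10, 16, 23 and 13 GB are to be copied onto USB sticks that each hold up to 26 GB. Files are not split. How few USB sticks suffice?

Total = 23 + 22 + 16 + 14 + 14 + 13 + 12 + 11 + 11 + 11 + 11 + 10 + 8 = 176 GB.
Lower bound: ⌈176/26⌉ = 7 USB sticks.
A packing using 8 USB sticks:
  USB stick 1: 23 = 23
  USB stick 2: 22 = 22
  USB stick 3: 16 + 10 = 26
  USB stick 4: 14 + 12 = 26
  USB stick 5: 14 + 11 = 25
  USB stick 6: 13 + 11 = 24
  USB stick 7: 11 + 11 = 22
  USB stick 8: 8 = 8
No arrangement into 7 USB sticks stays within capacity, so 8 is optimal.

8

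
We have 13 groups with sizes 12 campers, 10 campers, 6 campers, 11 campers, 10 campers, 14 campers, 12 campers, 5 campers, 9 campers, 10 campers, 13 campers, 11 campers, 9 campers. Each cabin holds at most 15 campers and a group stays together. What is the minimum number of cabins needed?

11

Total = 14 + 13 + 12 + 12 + 11 + 11 + 10 + 10 + 10 + 9 + 9 + 6 + 5 = 132 campers.
Lower bound: ⌈132/15⌉ = 9 cabins.
Also, 11 groups each exceed 15/2 campers, and no two of those can share a cabin, so at least 11 cabins are needed.
A packing using 11 cabins:
  cabin 1: 14 = 14
  cabin 2: 13 = 13
  cabin 3: 12 = 12
  cabin 4: 12 = 12
  cabin 5: 11 = 11
  cabin 6: 11 = 11
  cabin 7: 10 + 5 = 15
  cabin 8: 10 = 10
  cabin 9: 10 = 10
  cabin 10: 9 + 6 = 15
  cabin 11: 9 = 9
This matches the lower bound, so 11 is optimal.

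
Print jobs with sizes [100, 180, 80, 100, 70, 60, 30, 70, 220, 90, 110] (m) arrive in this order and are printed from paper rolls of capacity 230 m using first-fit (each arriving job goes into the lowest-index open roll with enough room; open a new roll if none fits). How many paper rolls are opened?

6

  100 → roll 1 (new)  [load 100/230]
  180 → roll 2 (new)  [load 180/230]
  80 → roll 1  [load 180/230]
  100 → roll 3 (new)  [load 100/230]
  70 → roll 3  [load 170/230]
  60 → roll 3  [load 230/230]
  30 → roll 1  [load 210/230]
  70 → roll 4 (new)  [load 70/230]
  220 → roll 5 (new)  [load 220/230]
  90 → roll 4  [load 160/230]
  110 → roll 6 (new)  [load 110/230]
6 paper rolls opened.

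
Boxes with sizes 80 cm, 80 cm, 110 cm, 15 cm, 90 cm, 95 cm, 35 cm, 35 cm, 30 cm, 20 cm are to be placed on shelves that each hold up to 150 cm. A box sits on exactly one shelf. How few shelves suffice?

5

Total = 110 + 95 + 90 + 80 + 80 + 35 + 35 + 30 + 20 + 15 = 590 cm.
Lower bound: ⌈590/150⌉ = 4 shelves.
Also, 5 boxes each exceed 75 cm, and no two of those can share a shelf, so at least 5 shelves are needed.
A packing using 5 shelves:
  shelf 1: 110 + 35 = 145
  shelf 2: 95 + 35 + 20 = 150
  shelf 3: 90 + 30 + 15 = 135
  shelf 4: 80 = 80
  shelf 5: 80 = 80
This matches the lower bound, so 5 is optimal.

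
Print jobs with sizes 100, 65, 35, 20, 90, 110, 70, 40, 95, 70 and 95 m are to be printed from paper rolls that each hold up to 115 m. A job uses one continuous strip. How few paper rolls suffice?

Total = 110 + 100 + 95 + 95 + 90 + 70 + 70 + 65 + 40 + 35 + 20 = 790 m.
Lower bound: ⌈790/115⌉ = 7 paper rolls.
Also, 8 print jobs each exceed 115/2 m, and no two of those can share a roll, so at least 8 paper rolls are needed.
A packing using 8 paper rolls:
  roll 1: 110 = 110
  roll 2: 100 = 100
  roll 3: 95 + 20 = 115
  roll 4: 95 = 95
  roll 5: 90 = 90
  roll 6: 70 + 40 = 110
  roll 7: 70 + 35 = 105
  roll 8: 65 = 65
This matches the lower bound, so 8 is optimal.

8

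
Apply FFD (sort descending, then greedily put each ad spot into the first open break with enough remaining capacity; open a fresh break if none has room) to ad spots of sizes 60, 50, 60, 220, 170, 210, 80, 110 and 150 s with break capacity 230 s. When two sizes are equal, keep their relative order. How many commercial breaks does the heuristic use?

5

Sorted descending: 220, 210, 170, 150, 110, 80, 60, 60, 50.
  220 → break 1 (new)  [load 220/230]
  210 → break 2 (new)  [load 210/230]
  170 → break 3 (new)  [load 170/230]
  150 → break 4 (new)  [load 150/230]
  110 → break 5 (new)  [load 110/230]
  80 → break 4  [load 230/230]
  60 → break 3  [load 230/230]
  60 → break 5  [load 170/230]
  50 → break 5  [load 220/230]
5 commercial breaks opened.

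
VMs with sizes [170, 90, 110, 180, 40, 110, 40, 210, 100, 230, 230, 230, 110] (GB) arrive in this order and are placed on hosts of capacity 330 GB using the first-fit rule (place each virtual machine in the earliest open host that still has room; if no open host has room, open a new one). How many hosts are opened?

7

  170 → host 1 (new)  [load 170/330]
  90 → host 1  [load 260/330]
  110 → host 2 (new)  [load 110/330]
  180 → host 2  [load 290/330]
  40 → host 1  [load 300/330]
  110 → host 3 (new)  [load 110/330]
  40 → host 2  [load 330/330]
  210 → host 3  [load 320/330]
  100 → host 4 (new)  [load 100/330]
  230 → host 4  [load 330/330]
  230 → host 5 (new)  [load 230/330]
  230 → host 6 (new)  [load 230/330]
  110 → host 7 (new)  [load 110/330]
7 hosts opened.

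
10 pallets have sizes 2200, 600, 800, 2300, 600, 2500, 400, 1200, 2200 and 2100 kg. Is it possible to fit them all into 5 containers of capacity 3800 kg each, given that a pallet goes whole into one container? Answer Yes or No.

A valid assignment using 5 containers:
  container 1: 2500 + 1200 = 3700
  container 2: 2300 + 800 + 600 = 3700
  container 3: 2200 + 600 + 400 = 3200
  container 4: 2200 = 2200
  container 5: 2100 = 2100
Every load is within 3800 kg, so 5 containers suffice.

Yes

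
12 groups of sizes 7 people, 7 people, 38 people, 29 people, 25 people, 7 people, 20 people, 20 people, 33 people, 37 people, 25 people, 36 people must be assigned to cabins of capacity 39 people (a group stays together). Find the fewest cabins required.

9

Total = 38 + 37 + 36 + 33 + 29 + 25 + 25 + 20 + 20 + 7 + 7 + 7 = 284 people.
Lower bound: ⌈284/39⌉ = 8 cabins.
Also, 9 groups each exceed 39/2 people, and no two of those can share a cabin, so at least 9 cabins are needed.
A packing using 9 cabins:
  cabin 1: 38 = 38
  cabin 2: 37 = 37
  cabin 3: 36 = 36
  cabin 4: 33 = 33
  cabin 5: 29 + 7 = 36
  cabin 6: 25 + 7 + 7 = 39
  cabin 7: 25 = 25
  cabin 8: 20 = 20
  cabin 9: 20 = 20
This matches the lower bound, so 9 is optimal.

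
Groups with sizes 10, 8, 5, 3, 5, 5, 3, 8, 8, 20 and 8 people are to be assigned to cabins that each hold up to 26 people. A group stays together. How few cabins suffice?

4

Total = 20 + 10 + 8 + 8 + 8 + 8 + 5 + 5 + 5 + 3 + 3 = 83 people.
Lower bound: ⌈83/26⌉ = 4 cabins.
A packing using 4 cabins:
  cabin 1: 20 + 5 = 25
  cabin 2: 10 + 8 + 8 = 26
  cabin 3: 8 + 8 + 5 + 5 = 26
  cabin 4: 3 + 3 = 6
This matches the lower bound, so 4 is optimal.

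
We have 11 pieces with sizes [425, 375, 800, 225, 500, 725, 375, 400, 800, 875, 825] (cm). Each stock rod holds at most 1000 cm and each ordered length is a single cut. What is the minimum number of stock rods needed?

Total = 875 + 825 + 800 + 800 + 725 + 500 + 425 + 400 + 375 + 375 + 225 = 6325 cm.
Lower bound: ⌈6325/1000⌉ = 7 stock rods.
A packing using 8 stock rods:
  stock rod 1: 875 = 875
  stock rod 2: 825 = 825
  stock rod 3: 800 = 800
  stock rod 4: 800 = 800
  stock rod 5: 725 + 225 = 950
  stock rod 6: 500 + 425 = 925
  stock rod 7: 400 + 375 = 775
  stock rod 8: 375 = 375
No arrangement into 7 stock rods stays within capacity, so 8 is optimal.

8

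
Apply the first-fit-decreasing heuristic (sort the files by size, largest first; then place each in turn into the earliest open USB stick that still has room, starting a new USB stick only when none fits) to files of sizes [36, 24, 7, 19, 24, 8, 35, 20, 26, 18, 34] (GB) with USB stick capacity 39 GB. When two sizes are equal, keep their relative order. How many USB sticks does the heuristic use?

Sorted descending: 36, 35, 34, 26, 24, 24, 20, 19, 18, 8, 7.
  36 → USB stick 1 (new)  [load 36/39]
  35 → USB stick 2 (new)  [load 35/39]
  34 → USB stick 3 (new)  [load 34/39]
  26 → USB stick 4 (new)  [load 26/39]
  24 → USB stick 5 (new)  [load 24/39]
  24 → USB stick 6 (new)  [load 24/39]
  20 → USB stick 7 (new)  [load 20/39]
  19 → USB stick 7  [load 39/39]
  18 → USB stick 8 (new)  [load 18/39]
  8 → USB stick 4  [load 34/39]
  7 → USB stick 5  [load 31/39]
8 USB sticks opened.

8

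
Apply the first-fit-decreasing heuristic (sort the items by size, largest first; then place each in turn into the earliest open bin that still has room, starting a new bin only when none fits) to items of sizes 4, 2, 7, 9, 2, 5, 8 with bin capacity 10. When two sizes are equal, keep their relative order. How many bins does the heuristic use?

4

Sorted descending: 9, 8, 7, 5, 4, 2, 2.
  9 → bin 1 (new)  [load 9/10]
  8 → bin 2 (new)  [load 8/10]
  7 → bin 3 (new)  [load 7/10]
  5 → bin 4 (new)  [load 5/10]
  4 → bin 4  [load 9/10]
  2 → bin 2  [load 10/10]
  2 → bin 3  [load 9/10]
4 bins opened.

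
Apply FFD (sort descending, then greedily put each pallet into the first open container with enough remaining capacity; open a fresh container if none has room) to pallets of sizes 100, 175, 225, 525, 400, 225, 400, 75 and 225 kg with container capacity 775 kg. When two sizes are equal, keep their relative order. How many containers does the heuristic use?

Sorted descending: 525, 400, 400, 225, 225, 225, 175, 100, 75.
  525 → container 1 (new)  [load 525/775]
  400 → container 2 (new)  [load 400/775]
  400 → container 3 (new)  [load 400/775]
  225 → container 1  [load 750/775]
  225 → container 2  [load 625/775]
  225 → container 3  [load 625/775]
  175 → container 4 (new)  [load 175/775]
  100 → container 2  [load 725/775]
  75 → container 3  [load 700/775]
4 containers opened.

4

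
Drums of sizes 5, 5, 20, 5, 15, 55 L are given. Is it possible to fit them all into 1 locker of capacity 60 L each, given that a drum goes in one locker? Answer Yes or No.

No

Total = 105 L; ⌈105/60⌉ = 2.
At least 2 storage lockers are required, but only 1 is allowed.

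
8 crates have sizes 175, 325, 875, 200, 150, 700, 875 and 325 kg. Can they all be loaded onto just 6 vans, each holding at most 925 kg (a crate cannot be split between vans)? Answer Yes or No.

A valid assignment using 5 vans:
  van 1: 875 = 875
  van 2: 875 = 875
  van 3: 700 + 200 = 900
  van 4: 325 + 325 + 175 = 825
  van 5: 150 = 150
That uses only 5 ≤ 6, so 6 vans are enough.

Yes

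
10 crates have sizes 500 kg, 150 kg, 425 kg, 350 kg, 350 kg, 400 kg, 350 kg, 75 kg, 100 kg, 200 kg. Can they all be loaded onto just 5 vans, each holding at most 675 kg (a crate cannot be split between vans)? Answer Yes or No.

No

Total = 2900 kg; ⌈2900/675⌉ = 5.
6 crates each exceed half the capacity and cannot share a van, forcing at least 6 vans.
At least 6 vans are required, but only 5 are allowed.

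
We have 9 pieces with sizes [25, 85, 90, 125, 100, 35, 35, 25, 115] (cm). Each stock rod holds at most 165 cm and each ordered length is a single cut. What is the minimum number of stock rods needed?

Total = 125 + 115 + 100 + 90 + 85 + 35 + 35 + 25 + 25 = 635 cm.
Lower bound: ⌈635/165⌉ = 4 stock rods.
Also, 5 pieces each exceed 165/2 cm, and no two of those can share a stock rod, so at least 5 stock rods are needed.
A packing using 5 stock rods:
  stock rod 1: 125 + 35 = 160
  stock rod 2: 115 + 35 = 150
  stock rod 3: 100 + 25 + 25 = 150
  stock rod 4: 90 = 90
  stock rod 5: 85 = 85
This matches the lower bound, so 5 is optimal.

5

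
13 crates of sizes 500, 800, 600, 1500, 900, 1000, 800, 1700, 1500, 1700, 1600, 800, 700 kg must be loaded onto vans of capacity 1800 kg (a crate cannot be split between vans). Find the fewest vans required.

9

Total = 1700 + 1700 + 1600 + 1500 + 1500 + 1000 + 900 + 800 + 800 + 800 + 700 + 600 + 500 = 14100 kg.
Lower bound: ⌈14100/1800⌉ = 8 vans.
A packing using 9 vans:
  van 1: 1700 = 1700
  van 2: 1700 = 1700
  van 3: 1600 = 1600
  van 4: 1500 = 1500
  van 5: 1500 = 1500
  van 6: 1000 + 800 = 1800
  van 7: 900 + 800 = 1700
  van 8: 800 + 700 = 1500
  van 9: 600 + 500 = 1100
No arrangement into 8 vans stays within capacity, so 9 is optimal.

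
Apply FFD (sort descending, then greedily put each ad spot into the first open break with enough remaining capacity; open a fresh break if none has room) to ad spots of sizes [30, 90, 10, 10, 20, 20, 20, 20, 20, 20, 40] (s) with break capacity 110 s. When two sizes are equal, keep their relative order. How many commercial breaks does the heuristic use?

3

Sorted descending: 90, 40, 30, 20, 20, 20, 20, 20, 20, 10, 10.
  90 → break 1 (new)  [load 90/110]
  40 → break 2 (new)  [load 40/110]
  30 → break 2  [load 70/110]
  20 → break 1  [load 110/110]
  20 → break 2  [load 90/110]
  20 → break 2  [load 110/110]
  20 → break 3 (new)  [load 20/110]
  20 → break 3  [load 40/110]
  20 → break 3  [load 60/110]
  10 → break 3  [load 70/110]
  10 → break 3  [load 80/110]
3 commercial breaks opened.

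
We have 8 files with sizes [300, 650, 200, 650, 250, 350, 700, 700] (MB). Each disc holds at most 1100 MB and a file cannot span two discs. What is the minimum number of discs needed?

Total = 700 + 700 + 650 + 650 + 350 + 300 + 250 + 200 = 3800 MB.
Lower bound: ⌈3800/1100⌉ = 4 discs.
A packing using 4 discs:
  disc 1: 700 + 350 = 1050
  disc 2: 700 + 300 = 1000
  disc 3: 650 + 250 + 200 = 1100
  disc 4: 650 = 650
This matches the lower bound, so 4 is optimal.

4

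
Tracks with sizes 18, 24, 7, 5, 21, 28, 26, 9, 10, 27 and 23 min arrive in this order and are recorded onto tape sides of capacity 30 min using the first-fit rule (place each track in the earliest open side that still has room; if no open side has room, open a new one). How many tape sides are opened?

8

  18 → side 1 (new)  [load 18/30]
  24 → side 2 (new)  [load 24/30]
  7 → side 1  [load 25/30]
  5 → side 1  [load 30/30]
  21 → side 3 (new)  [load 21/30]
  28 → side 4 (new)  [load 28/30]
  26 → side 5 (new)  [load 26/30]
  9 → side 3  [load 30/30]
  10 → side 6 (new)  [load 10/30]
  27 → side 7 (new)  [load 27/30]
  23 → side 8 (new)  [load 23/30]
8 tape sides opened.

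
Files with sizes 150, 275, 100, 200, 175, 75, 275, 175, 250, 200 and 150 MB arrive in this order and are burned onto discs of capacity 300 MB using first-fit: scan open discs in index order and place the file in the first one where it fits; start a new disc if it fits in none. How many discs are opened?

  150 → disc 1 (new)  [load 150/300]
  275 → disc 2 (new)  [load 275/300]
  100 → disc 1  [load 250/300]
  200 → disc 3 (new)  [load 200/300]
  175 → disc 4 (new)  [load 175/300]
  75 → disc 3  [load 275/300]
  275 → disc 5 (new)  [load 275/300]
  175 → disc 6 (new)  [load 175/300]
  250 → disc 7 (new)  [load 250/300]
  200 → disc 8 (new)  [load 200/300]
  150 → disc 9 (new)  [load 150/300]
9 discs opened.

9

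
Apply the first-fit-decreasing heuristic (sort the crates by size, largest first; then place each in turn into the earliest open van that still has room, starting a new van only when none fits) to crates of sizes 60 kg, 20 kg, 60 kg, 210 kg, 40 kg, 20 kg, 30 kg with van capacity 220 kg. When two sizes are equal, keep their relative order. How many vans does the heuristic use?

Sorted descending: 210, 60, 60, 40, 30, 20, 20.
  210 → van 1 (new)  [load 210/220]
  60 → van 2 (new)  [load 60/220]
  60 → van 2  [load 120/220]
  40 → van 2  [load 160/220]
  30 → van 2  [load 190/220]
  20 → van 2  [load 210/220]
  20 → van 3 (new)  [load 20/220]
3 vans opened.

3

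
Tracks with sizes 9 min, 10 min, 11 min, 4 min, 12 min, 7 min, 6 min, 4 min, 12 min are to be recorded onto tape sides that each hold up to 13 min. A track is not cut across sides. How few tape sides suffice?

Total = 12 + 12 + 11 + 10 + 9 + 7 + 6 + 4 + 4 = 75 min.
Lower bound: ⌈75/13⌉ = 6 tape sides.
A packing using 7 tape sides:
  side 1: 12 = 12
  side 2: 12 = 12
  side 3: 11 = 11
  side 4: 10 = 10
  side 5: 9 + 4 = 13
  side 6: 7 + 6 = 13
  side 7: 4 = 4
No arrangement into 6 tape sides stays within capacity, so 7 is optimal.

7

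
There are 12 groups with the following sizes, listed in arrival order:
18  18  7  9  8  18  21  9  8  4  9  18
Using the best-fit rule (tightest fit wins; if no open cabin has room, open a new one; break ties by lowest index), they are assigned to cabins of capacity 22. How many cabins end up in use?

8

  18 → cabin 1 (new)  [load 18/22]
  18 → cabin 2 (new)  [load 18/22]
  7 → cabin 3 (new)  [load 7/22]
  9 → cabin 3  [load 16/22]
  8 → cabin 4 (new)  [load 8/22]
  18 → cabin 5 (new)  [load 18/22]
  21 → cabin 6 (new)  [load 21/22]
  9 → cabin 4  [load 17/22]
  8 → cabin 7 (new)  [load 8/22]
  4 → cabin 1  [load 22/22]
  9 → cabin 7  [load 17/22]
  18 → cabin 8 (new)  [load 18/22]
8 cabins opened.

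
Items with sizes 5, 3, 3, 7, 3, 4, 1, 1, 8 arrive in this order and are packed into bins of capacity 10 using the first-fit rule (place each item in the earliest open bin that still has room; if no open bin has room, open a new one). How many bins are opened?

  5 → bin 1 (new)  [load 5/10]
  3 → bin 1  [load 8/10]
  3 → bin 2 (new)  [load 3/10]
  7 → bin 2  [load 10/10]
  3 → bin 3 (new)  [load 3/10]
  4 → bin 3  [load 7/10]
  1 → bin 1  [load 9/10]
  1 → bin 1  [load 10/10]
  8 → bin 4 (new)  [load 8/10]
4 bins opened.

4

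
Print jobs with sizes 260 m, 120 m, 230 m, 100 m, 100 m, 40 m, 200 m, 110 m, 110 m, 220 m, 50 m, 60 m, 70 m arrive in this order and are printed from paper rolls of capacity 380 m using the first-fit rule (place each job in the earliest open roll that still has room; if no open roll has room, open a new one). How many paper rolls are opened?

  260 → roll 1 (new)  [load 260/380]
  120 → roll 1  [load 380/380]
  230 → roll 2 (new)  [load 230/380]
  100 → roll 2  [load 330/380]
  100 → roll 3 (new)  [load 100/380]
  40 → roll 2  [load 370/380]
  200 → roll 3  [load 300/380]
  110 → roll 4 (new)  [load 110/380]
  110 → roll 4  [load 220/380]
  220 → roll 5 (new)  [load 220/380]
  50 → roll 3  [load 350/380]
  60 → roll 4  [load 280/380]
  70 → roll 4  [load 350/380]
5 paper rolls opened.

5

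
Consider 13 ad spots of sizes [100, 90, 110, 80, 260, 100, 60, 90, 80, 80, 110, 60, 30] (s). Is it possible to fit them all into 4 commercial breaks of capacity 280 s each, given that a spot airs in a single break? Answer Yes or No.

No

Total = 1250 s; ⌈1250/280⌉ = 5.
At least 5 commercial breaks are required, but only 4 are allowed.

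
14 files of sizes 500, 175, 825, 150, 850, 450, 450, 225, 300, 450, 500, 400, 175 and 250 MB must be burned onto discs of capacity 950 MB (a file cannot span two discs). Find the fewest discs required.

Total = 850 + 825 + 500 + 500 + 450 + 450 + 450 + 400 + 300 + 250 + 225 + 175 + 175 + 150 = 5700 MB.
Lower bound: ⌈5700/950⌉ = 6 discs.
A packing using 7 discs:
  disc 1: 850 = 850
  disc 2: 825 = 825
  disc 3: 500 + 450 = 950
  disc 4: 500 + 450 = 950
  disc 5: 450 + 400 = 850
  disc 6: 300 + 250 + 225 + 175 = 950
  disc 7: 175 + 150 = 325
No arrangement into 6 discs stays within capacity, so 7 is optimal.

7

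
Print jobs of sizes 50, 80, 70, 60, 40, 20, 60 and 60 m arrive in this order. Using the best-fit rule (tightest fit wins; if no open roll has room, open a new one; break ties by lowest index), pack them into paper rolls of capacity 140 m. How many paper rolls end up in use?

  50 → roll 1 (new)  [load 50/140]
  80 → roll 1  [load 130/140]
  70 → roll 2 (new)  [load 70/140]
  60 → roll 2  [load 130/140]
  40 → roll 3 (new)  [load 40/140]
  20 → roll 3  [load 60/140]
  60 → roll 3  [load 120/140]
  60 → roll 4 (new)  [load 60/140]
4 paper rolls opened.

4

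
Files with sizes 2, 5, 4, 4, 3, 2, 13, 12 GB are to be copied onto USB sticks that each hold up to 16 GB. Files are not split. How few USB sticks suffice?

Total = 13 + 12 + 5 + 4 + 4 + 3 + 2 + 2 = 45 GB.
Lower bound: ⌈45/16⌉ = 3 USB sticks.
A packing using 3 USB sticks:
  USB stick 1: 13 + 3 = 16
  USB stick 2: 12 + 4 = 16
  USB stick 3: 5 + 4 + 2 + 2 = 13
This matches the lower bound, so 3 is optimal.

3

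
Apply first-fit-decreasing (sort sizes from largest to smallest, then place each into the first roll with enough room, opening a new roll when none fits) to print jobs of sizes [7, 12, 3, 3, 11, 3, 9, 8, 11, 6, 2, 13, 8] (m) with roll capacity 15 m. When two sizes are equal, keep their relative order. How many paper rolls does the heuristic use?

7

Sorted descending: 13, 12, 11, 11, 9, 8, 8, 7, 6, 3, 3, 3, 2.
  13 → roll 1 (new)  [load 13/15]
  12 → roll 2 (new)  [load 12/15]
  11 → roll 3 (new)  [load 11/15]
  11 → roll 4 (new)  [load 11/15]
  9 → roll 5 (new)  [load 9/15]
  8 → roll 6 (new)  [load 8/15]
  8 → roll 7 (new)  [load 8/15]
  7 → roll 6  [load 15/15]
  6 → roll 5  [load 15/15]
  3 → roll 2  [load 15/15]
  3 → roll 3  [load 14/15]
  3 → roll 4  [load 14/15]
  2 → roll 1  [load 15/15]
7 paper rolls opened.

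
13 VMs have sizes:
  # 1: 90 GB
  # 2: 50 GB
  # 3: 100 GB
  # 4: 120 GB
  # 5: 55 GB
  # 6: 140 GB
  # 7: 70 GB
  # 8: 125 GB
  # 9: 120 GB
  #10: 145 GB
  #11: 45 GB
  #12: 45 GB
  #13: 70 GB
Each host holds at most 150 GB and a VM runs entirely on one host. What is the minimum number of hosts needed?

Total = 145 + 140 + 125 + 120 + 120 + 100 + 90 + 70 + 70 + 55 + 50 + 45 + 45 = 1175 GB.
Lower bound: ⌈1175/150⌉ = 8 hosts.
A packing using 9 hosts:
  host 1: 145 = 145
  host 2: 140 = 140
  host 3: 125 = 125
  host 4: 120 = 120
  host 5: 120 = 120
  host 6: 100 + 50 = 150
  host 7: 90 + 55 = 145
  host 8: 70 + 70 = 140
  host 9: 45 + 45 = 90
No arrangement into 8 hosts stays within capacity, so 9 is optimal.

9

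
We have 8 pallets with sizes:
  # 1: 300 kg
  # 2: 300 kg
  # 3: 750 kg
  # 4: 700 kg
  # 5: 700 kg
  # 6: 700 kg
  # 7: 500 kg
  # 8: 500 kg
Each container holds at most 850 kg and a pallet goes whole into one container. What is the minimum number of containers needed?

6

Total = 750 + 700 + 700 + 700 + 500 + 500 + 300 + 300 = 4450 kg.
Lower bound: ⌈4450/850⌉ = 6 containers.
A packing using 6 containers:
  container 1: 750 = 750
  container 2: 700 = 700
  container 3: 700 = 700
  container 4: 700 = 700
  container 5: 500 + 300 = 800
  container 6: 500 + 300 = 800
This matches the lower bound, so 6 is optimal.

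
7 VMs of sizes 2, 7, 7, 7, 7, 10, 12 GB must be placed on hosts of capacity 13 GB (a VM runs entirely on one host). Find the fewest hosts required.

Total = 12 + 10 + 7 + 7 + 7 + 7 + 2 = 52 GB.
Lower bound: ⌈52/13⌉ = 4 hosts.
Also, 6 VMs each exceed 13/2 GB, and no two of those can share a host, so at least 6 hosts are needed.
A packing using 6 hosts:
  host 1: 12 = 12
  host 2: 10 + 2 = 12
  host 3: 7 = 7
  host 4: 7 = 7
  host 5: 7 = 7
  host 6: 7 = 7
This matches the lower bound, so 6 is optimal.

6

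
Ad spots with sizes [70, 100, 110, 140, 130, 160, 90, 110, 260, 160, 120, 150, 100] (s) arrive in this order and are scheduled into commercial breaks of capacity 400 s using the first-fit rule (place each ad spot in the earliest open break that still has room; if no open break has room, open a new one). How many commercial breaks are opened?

5

  70 → break 1 (new)  [load 70/400]
  100 → break 1  [load 170/400]
  110 → break 1  [load 280/400]
  140 → break 2 (new)  [load 140/400]
  130 → break 2  [load 270/400]
  160 → break 3 (new)  [load 160/400]
  90 → break 1  [load 370/400]
  110 → break 2  [load 380/400]
  260 → break 4 (new)  [load 260/400]
  160 → break 3  [load 320/400]
  120 → break 4  [load 380/400]
  150 → break 5 (new)  [load 150/400]
  100 → break 5  [load 250/400]
5 commercial breaks opened.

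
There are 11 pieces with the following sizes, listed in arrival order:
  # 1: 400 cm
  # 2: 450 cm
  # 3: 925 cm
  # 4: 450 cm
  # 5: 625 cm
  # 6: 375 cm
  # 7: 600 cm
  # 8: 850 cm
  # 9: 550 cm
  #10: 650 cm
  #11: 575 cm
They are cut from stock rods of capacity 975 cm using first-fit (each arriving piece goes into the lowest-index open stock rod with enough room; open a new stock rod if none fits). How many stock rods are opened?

  400 → stock rod 1 (new)  [load 400/975]
  450 → stock rod 1  [load 850/975]
  925 → stock rod 2 (new)  [load 925/975]
  450 → stock rod 3 (new)  [load 450/975]
  625 → stock rod 4 (new)  [load 625/975]
  375 → stock rod 3  [load 825/975]
  600 → stock rod 5 (new)  [load 600/975]
  850 → stock rod 6 (new)  [load 850/975]
  550 → stock rod 7 (new)  [load 550/975]
  650 → stock rod 8 (new)  [load 650/975]
  575 → stock rod 9 (new)  [load 575/975]
9 stock rods opened.

9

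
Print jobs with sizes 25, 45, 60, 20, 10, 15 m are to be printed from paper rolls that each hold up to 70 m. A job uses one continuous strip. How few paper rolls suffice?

3

Total = 60 + 45 + 25 + 20 + 15 + 10 = 175 m.
Lower bound: ⌈175/70⌉ = 3 paper rolls.
A packing using 3 paper rolls:
  roll 1: 60 + 10 = 70
  roll 2: 45 + 25 = 70
  roll 3: 20 + 15 = 35
This matches the lower bound, so 3 is optimal.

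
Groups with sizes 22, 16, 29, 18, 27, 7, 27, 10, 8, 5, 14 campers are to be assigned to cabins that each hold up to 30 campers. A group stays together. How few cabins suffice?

7

Total = 29 + 27 + 27 + 22 + 18 + 16 + 14 + 10 + 8 + 7 + 5 = 183 campers.
Lower bound: ⌈183/30⌉ = 7 cabins.
A packing using 7 cabins:
  cabin 1: 29 = 29
  cabin 2: 27 = 27
  cabin 3: 27 = 27
  cabin 4: 22 + 8 = 30
  cabin 5: 18 + 10 = 28
  cabin 6: 16 + 14 = 30
  cabin 7: 7 + 5 = 12
This matches the lower bound, so 7 is optimal.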